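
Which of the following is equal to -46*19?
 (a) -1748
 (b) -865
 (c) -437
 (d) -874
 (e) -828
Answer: d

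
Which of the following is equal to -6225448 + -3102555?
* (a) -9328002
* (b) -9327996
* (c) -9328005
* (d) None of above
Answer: d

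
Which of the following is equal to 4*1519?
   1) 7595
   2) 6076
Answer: 2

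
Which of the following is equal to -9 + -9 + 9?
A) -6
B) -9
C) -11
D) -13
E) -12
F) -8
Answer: B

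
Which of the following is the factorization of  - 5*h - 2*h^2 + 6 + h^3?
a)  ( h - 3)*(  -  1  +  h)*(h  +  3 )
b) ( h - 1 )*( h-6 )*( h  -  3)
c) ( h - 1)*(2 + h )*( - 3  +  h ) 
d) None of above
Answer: c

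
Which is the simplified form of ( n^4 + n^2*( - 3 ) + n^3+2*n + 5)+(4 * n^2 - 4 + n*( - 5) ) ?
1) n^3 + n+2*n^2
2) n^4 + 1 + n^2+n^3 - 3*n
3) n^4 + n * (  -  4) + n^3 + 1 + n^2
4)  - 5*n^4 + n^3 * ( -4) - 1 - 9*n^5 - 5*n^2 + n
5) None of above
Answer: 2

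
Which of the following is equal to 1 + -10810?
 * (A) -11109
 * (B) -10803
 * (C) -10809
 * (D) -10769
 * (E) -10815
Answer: C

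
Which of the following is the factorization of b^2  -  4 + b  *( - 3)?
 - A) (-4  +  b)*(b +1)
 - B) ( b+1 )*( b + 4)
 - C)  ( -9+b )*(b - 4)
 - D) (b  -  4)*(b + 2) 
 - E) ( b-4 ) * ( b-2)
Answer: A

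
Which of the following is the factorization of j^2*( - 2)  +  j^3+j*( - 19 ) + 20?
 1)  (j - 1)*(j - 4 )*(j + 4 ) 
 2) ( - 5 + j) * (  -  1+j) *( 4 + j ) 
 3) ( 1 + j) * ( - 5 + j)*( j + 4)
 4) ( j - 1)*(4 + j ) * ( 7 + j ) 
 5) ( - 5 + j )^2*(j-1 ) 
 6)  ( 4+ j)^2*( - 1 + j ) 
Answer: 2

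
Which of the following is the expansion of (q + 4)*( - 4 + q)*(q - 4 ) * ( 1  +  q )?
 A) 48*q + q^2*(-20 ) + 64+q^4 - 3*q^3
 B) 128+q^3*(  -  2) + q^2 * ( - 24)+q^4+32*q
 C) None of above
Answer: A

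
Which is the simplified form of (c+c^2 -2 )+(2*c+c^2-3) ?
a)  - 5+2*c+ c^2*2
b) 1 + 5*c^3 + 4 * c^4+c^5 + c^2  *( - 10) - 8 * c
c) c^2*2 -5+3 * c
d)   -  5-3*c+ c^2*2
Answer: c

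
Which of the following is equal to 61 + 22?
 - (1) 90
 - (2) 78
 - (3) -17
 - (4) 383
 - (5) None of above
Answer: 5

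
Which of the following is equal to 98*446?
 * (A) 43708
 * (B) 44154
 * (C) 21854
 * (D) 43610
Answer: A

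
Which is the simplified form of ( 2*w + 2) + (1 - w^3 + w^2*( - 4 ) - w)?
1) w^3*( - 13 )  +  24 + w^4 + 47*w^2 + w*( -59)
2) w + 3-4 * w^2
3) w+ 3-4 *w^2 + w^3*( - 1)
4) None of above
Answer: 3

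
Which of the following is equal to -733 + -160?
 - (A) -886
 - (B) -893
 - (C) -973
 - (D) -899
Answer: B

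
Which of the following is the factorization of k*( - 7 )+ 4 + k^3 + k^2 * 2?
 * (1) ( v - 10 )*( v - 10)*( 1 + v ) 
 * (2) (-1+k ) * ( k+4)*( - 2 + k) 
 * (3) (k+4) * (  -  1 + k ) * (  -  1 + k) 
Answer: 3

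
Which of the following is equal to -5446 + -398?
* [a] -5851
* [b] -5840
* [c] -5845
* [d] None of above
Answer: d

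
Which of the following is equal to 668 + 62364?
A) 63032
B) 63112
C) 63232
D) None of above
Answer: A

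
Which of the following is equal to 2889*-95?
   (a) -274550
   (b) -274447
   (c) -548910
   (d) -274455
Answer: d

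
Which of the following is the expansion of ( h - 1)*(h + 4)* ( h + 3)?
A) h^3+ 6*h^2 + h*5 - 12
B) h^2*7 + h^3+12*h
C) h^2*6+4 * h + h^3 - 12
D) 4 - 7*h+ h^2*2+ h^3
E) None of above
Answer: A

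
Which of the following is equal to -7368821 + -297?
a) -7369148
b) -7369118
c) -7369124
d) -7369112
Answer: b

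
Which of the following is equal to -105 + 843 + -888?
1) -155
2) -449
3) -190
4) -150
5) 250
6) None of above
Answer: 4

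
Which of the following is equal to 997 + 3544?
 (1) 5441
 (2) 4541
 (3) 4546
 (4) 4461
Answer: 2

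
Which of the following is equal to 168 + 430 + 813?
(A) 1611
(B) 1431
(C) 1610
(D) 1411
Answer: D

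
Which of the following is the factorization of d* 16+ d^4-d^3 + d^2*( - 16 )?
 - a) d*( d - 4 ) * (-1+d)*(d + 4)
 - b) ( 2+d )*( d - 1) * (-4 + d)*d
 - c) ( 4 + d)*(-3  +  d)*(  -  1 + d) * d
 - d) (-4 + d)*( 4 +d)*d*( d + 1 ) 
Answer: a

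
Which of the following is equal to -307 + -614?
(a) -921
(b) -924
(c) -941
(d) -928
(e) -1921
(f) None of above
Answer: a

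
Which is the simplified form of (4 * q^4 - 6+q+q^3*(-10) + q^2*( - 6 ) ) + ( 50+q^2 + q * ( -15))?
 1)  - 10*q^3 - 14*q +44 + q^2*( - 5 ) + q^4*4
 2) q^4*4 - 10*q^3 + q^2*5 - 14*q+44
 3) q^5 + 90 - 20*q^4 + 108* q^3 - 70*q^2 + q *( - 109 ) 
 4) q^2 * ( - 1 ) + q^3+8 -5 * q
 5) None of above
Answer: 1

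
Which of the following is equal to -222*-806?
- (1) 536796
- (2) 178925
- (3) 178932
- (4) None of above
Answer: 3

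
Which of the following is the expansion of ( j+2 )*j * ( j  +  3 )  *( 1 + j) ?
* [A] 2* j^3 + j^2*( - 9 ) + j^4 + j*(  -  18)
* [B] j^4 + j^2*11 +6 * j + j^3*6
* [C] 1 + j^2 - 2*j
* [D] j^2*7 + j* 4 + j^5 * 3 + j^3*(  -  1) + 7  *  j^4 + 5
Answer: B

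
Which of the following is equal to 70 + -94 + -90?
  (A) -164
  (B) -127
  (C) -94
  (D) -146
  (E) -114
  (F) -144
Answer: E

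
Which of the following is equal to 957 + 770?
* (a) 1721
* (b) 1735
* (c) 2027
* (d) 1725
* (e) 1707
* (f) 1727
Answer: f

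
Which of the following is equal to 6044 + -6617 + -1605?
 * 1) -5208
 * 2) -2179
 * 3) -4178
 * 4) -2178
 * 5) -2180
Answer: 4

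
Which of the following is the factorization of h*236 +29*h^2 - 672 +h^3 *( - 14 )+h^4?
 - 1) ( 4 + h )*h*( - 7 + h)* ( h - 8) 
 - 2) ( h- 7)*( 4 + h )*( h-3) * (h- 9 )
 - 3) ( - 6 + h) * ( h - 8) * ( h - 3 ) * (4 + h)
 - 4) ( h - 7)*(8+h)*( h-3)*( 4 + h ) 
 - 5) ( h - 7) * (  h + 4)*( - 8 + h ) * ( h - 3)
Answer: 5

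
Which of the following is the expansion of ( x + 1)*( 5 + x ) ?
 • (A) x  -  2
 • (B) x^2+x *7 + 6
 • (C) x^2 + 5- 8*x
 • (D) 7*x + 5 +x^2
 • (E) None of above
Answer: E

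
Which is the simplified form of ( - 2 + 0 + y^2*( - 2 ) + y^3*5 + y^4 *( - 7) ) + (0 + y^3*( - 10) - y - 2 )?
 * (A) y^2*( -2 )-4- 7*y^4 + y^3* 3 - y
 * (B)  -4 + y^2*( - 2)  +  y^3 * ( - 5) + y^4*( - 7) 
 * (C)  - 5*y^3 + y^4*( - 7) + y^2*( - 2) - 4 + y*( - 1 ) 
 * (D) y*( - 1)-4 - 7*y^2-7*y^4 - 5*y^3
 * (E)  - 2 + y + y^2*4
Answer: C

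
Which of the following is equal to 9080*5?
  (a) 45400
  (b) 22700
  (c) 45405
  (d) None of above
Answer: a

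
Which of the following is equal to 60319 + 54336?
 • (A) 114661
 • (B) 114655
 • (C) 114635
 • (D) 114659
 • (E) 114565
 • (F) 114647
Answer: B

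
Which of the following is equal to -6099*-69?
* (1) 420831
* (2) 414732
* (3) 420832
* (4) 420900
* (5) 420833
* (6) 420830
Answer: 1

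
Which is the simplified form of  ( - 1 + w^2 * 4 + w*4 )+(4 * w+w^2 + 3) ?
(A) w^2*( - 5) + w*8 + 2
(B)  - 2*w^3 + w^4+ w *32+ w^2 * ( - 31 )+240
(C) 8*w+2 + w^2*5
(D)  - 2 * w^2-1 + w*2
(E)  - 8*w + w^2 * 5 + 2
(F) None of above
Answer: C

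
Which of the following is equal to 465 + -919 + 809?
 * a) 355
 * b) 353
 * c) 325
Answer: a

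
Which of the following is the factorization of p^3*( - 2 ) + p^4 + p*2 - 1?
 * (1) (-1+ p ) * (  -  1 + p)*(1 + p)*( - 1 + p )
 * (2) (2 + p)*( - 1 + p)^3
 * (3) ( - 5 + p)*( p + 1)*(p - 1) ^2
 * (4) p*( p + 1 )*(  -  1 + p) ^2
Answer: 1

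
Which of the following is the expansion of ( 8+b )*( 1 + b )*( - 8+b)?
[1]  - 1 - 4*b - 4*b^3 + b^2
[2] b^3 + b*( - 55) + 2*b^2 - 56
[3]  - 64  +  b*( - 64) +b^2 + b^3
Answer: 3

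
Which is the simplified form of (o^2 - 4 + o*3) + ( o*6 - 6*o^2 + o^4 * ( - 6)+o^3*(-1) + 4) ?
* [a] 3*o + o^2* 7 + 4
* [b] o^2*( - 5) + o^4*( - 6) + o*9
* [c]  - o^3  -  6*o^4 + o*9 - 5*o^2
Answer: c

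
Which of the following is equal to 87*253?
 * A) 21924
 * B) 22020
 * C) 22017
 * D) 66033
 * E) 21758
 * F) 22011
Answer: F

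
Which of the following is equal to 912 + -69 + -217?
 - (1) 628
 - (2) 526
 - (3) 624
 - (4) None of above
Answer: 4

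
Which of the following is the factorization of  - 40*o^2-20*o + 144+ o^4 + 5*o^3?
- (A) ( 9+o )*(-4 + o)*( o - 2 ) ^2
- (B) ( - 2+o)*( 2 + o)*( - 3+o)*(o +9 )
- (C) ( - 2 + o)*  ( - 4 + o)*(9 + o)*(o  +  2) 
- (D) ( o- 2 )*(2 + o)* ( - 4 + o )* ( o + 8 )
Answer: C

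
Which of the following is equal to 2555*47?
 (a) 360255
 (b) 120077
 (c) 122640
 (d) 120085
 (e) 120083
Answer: d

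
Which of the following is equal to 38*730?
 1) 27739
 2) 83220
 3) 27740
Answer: 3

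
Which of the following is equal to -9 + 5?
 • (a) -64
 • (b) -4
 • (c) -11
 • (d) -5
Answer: b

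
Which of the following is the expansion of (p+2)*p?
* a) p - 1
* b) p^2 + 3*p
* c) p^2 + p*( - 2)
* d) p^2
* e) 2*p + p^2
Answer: e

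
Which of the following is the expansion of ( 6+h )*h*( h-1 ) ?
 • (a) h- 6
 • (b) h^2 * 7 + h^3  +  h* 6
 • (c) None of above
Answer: c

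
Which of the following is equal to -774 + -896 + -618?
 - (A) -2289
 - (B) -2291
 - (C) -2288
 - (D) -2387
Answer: C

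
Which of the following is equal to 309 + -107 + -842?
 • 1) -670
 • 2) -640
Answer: 2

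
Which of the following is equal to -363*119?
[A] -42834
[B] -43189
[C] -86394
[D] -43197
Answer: D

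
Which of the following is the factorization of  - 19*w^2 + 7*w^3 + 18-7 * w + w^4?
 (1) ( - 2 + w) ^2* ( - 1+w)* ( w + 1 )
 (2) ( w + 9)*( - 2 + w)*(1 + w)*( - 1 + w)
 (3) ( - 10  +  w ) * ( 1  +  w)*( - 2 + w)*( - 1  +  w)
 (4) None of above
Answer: 2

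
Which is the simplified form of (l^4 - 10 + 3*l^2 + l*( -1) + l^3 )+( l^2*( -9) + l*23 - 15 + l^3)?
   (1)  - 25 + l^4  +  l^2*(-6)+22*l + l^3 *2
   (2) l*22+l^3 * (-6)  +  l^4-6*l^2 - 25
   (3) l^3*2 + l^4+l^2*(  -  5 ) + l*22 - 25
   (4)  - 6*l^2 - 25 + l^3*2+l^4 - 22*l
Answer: 1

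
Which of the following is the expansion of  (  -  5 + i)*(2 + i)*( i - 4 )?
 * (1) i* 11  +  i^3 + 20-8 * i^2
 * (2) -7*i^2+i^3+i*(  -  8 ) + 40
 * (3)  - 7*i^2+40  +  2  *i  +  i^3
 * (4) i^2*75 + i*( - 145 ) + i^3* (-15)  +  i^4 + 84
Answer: 3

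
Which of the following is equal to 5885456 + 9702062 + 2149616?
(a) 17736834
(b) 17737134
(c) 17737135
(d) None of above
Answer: b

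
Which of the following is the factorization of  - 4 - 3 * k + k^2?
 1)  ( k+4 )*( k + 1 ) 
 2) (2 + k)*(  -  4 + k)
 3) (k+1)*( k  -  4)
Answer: 3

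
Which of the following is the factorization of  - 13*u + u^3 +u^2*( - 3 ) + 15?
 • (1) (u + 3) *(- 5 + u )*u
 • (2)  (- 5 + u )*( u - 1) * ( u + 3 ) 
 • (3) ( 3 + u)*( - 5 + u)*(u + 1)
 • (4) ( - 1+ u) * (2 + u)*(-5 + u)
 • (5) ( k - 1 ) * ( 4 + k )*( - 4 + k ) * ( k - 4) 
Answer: 2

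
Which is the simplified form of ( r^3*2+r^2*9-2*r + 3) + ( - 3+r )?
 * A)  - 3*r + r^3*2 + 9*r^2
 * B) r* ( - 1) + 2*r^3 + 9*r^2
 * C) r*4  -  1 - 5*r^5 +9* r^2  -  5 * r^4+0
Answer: B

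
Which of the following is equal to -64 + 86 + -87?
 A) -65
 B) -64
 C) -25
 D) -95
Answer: A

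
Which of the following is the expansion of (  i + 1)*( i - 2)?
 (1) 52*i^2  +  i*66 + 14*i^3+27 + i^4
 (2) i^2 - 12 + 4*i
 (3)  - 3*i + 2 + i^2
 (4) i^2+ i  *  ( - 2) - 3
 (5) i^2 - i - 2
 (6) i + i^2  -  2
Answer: 5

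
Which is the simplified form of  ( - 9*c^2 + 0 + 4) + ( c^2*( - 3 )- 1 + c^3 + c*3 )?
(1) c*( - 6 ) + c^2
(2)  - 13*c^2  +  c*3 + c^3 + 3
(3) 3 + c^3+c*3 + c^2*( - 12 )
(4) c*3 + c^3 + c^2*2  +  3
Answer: 3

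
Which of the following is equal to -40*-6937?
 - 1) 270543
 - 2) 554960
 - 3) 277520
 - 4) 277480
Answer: 4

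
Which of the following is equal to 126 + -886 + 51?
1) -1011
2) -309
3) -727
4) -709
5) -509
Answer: 4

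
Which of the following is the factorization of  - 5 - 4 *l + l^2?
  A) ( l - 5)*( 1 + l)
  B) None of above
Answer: A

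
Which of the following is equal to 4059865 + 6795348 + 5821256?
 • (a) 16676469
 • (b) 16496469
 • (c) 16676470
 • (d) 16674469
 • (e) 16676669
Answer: a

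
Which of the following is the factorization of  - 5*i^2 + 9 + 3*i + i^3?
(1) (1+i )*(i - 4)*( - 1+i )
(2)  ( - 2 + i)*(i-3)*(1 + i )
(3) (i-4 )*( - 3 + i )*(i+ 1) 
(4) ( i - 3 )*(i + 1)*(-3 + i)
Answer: 4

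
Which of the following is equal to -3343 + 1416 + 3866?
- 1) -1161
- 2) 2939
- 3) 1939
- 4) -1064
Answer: 3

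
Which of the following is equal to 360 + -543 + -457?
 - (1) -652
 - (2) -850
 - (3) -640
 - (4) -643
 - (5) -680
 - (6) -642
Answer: 3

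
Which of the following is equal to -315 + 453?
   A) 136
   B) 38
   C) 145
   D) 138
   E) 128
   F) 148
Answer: D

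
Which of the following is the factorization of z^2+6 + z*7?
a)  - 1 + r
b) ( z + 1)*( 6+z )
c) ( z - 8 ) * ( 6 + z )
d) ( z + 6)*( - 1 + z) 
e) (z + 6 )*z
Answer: b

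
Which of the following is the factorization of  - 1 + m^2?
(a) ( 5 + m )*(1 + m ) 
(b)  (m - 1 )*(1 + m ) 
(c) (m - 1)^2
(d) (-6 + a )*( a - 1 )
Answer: b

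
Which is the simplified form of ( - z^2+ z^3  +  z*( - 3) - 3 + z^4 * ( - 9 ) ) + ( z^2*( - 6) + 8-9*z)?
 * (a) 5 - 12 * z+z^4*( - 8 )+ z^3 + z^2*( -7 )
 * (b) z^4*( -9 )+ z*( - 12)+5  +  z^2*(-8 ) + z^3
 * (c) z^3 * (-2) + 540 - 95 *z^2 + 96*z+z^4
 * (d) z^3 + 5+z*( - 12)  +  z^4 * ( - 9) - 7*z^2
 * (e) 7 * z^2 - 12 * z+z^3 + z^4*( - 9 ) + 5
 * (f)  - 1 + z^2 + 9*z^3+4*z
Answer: d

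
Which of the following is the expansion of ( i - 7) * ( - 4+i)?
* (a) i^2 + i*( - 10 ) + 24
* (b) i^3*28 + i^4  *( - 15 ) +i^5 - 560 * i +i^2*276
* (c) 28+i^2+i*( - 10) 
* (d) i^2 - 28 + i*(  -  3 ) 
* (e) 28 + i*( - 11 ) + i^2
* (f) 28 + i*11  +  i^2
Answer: e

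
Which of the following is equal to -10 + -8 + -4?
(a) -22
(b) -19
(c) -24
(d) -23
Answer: a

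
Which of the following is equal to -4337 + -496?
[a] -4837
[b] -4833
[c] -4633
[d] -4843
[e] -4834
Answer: b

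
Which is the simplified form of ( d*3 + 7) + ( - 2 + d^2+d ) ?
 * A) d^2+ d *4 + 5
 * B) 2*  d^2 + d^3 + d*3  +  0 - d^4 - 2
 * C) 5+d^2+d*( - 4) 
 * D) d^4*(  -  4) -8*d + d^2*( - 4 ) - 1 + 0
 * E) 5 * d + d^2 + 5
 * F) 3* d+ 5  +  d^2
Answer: A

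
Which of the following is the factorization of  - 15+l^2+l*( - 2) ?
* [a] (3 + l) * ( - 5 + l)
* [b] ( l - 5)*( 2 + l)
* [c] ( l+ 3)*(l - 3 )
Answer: a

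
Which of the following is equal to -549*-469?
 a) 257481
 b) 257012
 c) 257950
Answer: a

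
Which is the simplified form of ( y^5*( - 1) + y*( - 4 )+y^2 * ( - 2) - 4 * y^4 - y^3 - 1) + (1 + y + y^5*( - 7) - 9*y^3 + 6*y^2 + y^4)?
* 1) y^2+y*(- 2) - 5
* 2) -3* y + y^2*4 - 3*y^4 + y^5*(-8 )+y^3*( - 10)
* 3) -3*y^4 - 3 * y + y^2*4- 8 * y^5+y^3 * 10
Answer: 2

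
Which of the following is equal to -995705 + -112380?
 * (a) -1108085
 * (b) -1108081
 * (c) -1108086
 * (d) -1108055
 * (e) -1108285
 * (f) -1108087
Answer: a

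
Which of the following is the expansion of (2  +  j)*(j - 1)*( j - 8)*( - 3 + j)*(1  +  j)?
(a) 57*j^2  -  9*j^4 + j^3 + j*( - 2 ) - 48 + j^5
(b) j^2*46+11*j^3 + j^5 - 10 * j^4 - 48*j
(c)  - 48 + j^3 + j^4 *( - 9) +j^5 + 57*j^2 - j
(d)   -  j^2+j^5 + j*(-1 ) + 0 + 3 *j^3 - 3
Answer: a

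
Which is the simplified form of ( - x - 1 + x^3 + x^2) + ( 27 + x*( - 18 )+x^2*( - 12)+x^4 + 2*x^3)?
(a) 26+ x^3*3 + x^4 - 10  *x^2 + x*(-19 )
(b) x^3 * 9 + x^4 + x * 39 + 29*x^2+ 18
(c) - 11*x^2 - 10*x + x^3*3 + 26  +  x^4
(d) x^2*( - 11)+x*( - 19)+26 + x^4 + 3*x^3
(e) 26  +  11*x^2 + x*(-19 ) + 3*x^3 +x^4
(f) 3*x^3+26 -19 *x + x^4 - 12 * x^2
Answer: d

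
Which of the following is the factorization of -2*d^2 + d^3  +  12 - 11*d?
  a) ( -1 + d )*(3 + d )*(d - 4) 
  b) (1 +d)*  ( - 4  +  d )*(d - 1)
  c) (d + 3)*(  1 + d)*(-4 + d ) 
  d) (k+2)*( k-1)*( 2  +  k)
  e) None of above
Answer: a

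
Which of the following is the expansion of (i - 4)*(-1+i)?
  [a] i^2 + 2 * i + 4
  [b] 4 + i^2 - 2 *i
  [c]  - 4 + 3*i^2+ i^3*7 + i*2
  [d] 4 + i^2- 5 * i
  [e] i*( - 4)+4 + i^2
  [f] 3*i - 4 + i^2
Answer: d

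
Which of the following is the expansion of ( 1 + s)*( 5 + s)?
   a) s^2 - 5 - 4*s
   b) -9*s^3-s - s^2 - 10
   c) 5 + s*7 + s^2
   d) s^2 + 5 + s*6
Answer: d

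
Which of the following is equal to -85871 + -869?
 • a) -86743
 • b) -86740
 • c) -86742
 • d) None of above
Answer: b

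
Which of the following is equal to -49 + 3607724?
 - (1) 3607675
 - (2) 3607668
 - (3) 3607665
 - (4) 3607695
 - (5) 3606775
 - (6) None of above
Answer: 1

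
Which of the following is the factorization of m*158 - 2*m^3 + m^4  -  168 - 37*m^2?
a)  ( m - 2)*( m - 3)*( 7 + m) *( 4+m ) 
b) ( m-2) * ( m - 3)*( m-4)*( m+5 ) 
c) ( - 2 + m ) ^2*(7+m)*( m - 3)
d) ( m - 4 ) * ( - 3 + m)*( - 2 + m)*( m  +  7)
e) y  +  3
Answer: d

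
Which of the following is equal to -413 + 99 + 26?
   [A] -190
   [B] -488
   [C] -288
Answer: C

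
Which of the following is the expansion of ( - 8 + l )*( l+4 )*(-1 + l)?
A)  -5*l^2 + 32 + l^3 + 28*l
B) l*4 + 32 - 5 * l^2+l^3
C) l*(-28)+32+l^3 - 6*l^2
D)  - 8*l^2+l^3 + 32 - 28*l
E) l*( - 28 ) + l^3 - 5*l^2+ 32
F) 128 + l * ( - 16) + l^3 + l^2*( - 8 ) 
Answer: E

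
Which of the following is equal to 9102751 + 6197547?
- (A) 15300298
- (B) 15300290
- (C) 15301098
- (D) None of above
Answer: A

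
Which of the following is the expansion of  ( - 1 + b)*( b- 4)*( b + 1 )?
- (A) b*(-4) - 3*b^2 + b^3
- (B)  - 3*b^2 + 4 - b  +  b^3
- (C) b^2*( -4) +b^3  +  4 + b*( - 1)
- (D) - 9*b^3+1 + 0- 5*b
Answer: C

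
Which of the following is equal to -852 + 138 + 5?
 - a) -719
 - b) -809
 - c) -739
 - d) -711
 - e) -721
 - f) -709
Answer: f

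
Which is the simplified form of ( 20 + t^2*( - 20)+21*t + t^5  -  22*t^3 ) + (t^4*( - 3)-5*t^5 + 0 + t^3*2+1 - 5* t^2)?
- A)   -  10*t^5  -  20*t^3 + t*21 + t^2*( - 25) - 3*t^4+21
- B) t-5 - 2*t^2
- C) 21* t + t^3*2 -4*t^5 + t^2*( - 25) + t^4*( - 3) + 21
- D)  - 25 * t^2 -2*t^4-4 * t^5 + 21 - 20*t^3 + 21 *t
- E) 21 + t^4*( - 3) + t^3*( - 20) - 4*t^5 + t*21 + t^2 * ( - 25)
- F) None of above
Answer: E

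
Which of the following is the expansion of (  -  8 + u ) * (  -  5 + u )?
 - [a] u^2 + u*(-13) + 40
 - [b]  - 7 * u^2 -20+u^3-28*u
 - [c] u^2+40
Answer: a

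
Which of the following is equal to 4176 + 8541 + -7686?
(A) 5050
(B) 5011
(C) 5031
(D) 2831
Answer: C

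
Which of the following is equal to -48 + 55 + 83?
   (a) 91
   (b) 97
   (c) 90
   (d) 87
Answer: c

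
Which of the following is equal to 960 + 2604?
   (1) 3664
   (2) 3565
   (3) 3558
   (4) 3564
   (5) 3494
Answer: 4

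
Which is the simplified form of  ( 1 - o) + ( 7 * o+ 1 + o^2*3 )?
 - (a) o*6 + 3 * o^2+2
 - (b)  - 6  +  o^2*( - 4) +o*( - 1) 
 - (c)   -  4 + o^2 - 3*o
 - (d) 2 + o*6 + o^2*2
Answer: a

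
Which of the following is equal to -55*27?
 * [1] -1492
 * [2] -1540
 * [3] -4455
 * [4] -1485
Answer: 4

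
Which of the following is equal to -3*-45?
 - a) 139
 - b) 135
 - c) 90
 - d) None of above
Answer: b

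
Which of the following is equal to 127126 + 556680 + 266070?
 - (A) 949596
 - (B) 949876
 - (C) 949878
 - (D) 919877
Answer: B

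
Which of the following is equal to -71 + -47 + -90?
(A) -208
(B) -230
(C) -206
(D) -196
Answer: A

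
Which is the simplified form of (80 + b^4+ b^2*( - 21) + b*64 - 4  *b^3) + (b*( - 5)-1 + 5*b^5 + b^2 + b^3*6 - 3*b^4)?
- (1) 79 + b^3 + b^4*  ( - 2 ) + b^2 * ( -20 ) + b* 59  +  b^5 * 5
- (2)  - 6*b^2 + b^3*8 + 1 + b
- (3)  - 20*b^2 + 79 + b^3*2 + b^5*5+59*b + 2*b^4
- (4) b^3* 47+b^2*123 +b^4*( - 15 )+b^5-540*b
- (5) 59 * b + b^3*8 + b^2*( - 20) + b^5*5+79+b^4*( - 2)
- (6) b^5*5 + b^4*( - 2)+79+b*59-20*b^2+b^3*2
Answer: 6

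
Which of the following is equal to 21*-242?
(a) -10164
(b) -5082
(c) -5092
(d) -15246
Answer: b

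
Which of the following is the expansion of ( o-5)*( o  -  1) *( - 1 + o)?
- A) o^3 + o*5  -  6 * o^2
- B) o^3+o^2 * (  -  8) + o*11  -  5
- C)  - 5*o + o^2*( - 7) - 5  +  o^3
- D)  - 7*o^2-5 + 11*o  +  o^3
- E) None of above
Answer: D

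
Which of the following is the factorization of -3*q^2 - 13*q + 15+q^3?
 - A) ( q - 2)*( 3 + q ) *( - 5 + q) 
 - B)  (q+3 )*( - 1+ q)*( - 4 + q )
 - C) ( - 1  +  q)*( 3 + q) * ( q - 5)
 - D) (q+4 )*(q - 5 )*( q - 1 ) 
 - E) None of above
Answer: C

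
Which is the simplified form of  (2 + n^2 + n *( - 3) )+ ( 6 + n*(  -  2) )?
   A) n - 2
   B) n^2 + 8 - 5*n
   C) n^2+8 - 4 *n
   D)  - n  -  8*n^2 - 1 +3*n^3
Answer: B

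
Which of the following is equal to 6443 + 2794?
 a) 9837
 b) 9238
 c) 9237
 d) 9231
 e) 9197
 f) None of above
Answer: c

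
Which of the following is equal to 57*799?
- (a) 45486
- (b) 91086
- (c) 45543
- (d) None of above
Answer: c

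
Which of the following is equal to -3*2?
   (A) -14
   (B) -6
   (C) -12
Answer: B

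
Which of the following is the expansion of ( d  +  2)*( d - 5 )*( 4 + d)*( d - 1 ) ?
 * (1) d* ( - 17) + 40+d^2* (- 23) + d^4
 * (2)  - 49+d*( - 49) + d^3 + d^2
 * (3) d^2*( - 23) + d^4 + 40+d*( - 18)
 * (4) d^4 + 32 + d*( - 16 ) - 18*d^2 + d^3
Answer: 3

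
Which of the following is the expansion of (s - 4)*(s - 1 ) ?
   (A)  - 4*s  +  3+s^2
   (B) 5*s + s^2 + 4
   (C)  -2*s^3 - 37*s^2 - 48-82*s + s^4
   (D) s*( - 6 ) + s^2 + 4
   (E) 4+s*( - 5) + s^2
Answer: E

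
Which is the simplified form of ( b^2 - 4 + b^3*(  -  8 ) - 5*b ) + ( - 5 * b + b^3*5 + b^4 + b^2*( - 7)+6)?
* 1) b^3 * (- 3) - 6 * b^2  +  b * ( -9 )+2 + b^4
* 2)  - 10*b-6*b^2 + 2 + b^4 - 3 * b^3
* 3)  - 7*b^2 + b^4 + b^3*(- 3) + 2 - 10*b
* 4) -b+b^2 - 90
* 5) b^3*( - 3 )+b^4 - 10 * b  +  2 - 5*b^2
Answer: 2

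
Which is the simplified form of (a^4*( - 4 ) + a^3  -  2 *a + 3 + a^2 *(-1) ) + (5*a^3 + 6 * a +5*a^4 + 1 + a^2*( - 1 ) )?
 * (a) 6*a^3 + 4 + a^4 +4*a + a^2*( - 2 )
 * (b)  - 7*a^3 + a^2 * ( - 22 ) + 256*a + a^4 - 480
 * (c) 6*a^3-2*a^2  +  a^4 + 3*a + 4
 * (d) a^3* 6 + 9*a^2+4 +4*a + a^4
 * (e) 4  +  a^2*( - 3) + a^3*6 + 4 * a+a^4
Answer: a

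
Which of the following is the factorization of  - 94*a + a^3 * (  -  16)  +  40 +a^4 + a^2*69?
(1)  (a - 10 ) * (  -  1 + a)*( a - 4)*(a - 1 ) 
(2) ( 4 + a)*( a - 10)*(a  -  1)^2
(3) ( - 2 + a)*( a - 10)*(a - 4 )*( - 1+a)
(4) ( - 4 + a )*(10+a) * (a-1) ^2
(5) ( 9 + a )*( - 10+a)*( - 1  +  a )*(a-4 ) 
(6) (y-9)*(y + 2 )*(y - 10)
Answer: 1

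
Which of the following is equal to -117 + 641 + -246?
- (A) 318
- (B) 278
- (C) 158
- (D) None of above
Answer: B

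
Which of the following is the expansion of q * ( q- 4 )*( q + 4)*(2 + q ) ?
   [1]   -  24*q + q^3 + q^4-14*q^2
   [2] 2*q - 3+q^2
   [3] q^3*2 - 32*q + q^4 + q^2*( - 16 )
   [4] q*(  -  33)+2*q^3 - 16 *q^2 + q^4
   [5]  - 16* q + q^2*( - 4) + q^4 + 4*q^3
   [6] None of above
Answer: 3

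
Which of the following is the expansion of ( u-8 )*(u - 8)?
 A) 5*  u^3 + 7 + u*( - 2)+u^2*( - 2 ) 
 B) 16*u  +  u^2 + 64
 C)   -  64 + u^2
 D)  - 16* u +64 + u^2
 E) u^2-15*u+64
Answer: D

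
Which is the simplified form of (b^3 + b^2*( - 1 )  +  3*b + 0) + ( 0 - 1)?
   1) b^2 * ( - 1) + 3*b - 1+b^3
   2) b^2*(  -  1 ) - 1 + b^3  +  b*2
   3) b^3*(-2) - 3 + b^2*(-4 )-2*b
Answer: 1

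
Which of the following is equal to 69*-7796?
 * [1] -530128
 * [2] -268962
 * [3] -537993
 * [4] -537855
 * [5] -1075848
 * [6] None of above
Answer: 6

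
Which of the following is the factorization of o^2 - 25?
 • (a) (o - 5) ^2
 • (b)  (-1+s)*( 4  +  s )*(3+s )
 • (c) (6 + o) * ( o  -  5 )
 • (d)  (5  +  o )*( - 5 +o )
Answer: d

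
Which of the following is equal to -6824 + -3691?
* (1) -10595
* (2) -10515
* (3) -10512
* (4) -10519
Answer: 2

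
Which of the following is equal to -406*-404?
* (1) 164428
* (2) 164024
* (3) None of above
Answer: 2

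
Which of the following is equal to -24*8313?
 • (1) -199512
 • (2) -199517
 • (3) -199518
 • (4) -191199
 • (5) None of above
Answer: 1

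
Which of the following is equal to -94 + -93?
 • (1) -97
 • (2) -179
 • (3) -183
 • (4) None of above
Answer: 4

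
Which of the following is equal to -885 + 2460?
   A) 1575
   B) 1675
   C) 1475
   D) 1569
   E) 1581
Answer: A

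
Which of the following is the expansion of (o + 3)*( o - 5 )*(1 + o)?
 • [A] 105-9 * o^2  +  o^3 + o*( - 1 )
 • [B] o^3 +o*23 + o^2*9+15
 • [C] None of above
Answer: C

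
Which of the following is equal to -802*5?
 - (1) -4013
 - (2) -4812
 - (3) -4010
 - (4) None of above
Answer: 3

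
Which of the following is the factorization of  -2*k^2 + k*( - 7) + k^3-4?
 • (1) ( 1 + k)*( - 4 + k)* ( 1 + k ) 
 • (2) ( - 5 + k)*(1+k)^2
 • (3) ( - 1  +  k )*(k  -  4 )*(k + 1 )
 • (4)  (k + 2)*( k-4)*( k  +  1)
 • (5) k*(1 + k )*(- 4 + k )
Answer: 1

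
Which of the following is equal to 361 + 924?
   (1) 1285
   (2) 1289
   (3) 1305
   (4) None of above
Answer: 1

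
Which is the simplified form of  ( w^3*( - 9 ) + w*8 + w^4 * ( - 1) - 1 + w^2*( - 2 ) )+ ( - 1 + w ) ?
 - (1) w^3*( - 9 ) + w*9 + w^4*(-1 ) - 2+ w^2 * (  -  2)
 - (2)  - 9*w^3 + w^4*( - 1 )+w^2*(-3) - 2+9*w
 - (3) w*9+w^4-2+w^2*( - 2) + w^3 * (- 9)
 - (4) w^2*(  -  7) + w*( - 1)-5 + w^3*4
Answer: 1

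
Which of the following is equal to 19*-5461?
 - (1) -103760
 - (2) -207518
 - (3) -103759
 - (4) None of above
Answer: 3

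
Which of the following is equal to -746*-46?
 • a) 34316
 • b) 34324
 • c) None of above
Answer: a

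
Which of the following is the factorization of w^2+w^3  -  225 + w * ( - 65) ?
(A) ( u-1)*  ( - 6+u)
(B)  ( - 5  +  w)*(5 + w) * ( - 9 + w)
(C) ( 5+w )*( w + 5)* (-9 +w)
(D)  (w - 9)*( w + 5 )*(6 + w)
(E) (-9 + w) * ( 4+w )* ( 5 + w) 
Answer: C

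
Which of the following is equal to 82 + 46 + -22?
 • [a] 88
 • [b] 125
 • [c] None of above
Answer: c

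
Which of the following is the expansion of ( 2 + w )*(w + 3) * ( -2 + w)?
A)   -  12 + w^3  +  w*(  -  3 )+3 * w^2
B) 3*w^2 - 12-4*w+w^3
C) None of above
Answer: B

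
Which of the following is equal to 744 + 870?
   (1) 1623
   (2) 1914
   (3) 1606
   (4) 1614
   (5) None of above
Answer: 4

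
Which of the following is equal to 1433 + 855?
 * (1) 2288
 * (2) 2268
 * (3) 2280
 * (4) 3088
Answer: 1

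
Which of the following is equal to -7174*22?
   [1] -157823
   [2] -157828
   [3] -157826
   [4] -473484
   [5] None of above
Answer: 2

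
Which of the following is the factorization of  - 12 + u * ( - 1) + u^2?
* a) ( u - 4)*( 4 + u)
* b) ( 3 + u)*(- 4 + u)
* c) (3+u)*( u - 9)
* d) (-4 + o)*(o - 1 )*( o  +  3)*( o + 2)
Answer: b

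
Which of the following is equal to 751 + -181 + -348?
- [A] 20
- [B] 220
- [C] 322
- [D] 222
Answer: D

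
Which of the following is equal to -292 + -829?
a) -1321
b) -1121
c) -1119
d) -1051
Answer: b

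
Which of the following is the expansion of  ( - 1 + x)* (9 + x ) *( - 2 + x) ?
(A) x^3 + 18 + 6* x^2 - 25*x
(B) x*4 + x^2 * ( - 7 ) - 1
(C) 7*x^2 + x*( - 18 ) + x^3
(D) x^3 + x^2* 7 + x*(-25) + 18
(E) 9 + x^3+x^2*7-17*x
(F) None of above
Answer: A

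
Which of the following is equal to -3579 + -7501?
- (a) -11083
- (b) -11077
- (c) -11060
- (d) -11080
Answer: d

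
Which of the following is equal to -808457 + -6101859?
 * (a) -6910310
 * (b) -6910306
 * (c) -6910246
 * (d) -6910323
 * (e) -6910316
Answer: e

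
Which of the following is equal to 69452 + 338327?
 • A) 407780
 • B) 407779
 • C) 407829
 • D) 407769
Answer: B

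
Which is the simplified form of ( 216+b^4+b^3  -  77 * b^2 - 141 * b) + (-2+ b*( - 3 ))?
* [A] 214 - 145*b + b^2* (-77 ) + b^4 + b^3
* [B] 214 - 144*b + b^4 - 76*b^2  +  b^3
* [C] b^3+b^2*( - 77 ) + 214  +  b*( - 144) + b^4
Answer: C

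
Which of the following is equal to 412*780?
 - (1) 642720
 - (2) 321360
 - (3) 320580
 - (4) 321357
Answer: 2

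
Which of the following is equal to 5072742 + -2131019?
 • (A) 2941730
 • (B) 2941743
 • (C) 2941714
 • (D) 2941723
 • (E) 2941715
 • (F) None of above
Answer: D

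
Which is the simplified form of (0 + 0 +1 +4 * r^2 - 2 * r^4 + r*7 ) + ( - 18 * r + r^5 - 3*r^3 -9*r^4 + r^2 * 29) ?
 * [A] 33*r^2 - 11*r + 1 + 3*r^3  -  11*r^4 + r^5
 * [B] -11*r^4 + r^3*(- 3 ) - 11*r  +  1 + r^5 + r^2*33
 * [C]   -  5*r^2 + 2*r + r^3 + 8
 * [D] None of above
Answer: B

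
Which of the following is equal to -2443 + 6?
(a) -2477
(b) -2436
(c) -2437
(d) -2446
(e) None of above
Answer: c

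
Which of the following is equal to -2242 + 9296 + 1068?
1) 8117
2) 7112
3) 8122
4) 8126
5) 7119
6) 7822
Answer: 3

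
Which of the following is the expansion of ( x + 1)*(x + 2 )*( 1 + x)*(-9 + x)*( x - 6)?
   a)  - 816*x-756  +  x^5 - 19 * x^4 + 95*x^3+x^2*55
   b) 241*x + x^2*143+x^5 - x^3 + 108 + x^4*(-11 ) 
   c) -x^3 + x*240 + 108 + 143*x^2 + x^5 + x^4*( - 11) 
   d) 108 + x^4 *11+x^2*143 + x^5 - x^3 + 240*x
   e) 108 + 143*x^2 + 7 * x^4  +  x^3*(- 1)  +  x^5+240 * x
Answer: c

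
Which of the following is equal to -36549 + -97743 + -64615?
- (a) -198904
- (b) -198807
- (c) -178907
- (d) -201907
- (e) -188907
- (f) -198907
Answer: f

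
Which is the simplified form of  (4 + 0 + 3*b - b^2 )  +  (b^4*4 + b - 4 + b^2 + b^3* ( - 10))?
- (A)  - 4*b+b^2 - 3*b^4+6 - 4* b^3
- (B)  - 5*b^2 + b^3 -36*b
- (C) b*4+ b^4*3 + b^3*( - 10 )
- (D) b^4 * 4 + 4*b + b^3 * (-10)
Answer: D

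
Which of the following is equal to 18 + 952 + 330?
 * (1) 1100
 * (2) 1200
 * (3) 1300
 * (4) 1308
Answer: 3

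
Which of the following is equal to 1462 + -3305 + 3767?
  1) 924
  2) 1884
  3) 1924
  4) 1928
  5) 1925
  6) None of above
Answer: 3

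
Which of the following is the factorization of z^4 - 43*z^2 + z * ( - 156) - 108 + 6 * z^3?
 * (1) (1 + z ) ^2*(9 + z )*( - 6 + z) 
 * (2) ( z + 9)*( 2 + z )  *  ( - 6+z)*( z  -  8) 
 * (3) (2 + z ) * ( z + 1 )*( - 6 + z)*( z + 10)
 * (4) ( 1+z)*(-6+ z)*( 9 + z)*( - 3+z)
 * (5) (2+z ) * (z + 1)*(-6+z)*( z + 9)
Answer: 5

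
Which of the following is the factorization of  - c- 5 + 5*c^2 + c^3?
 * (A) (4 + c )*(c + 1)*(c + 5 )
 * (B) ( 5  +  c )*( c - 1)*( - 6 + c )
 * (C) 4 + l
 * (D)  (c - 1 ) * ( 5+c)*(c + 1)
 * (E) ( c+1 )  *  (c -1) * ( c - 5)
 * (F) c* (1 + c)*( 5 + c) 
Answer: D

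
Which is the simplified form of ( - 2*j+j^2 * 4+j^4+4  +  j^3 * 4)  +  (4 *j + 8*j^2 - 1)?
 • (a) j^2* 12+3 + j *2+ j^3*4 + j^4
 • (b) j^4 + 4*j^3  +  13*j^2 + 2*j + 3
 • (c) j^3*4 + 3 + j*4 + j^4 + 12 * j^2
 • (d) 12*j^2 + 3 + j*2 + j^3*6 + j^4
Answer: a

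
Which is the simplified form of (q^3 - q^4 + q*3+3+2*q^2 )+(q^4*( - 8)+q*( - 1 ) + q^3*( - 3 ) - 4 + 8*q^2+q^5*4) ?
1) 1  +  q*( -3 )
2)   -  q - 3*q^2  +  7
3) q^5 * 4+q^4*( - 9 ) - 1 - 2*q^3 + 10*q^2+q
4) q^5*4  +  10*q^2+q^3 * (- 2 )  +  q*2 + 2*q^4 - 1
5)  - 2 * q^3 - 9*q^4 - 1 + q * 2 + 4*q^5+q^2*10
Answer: 5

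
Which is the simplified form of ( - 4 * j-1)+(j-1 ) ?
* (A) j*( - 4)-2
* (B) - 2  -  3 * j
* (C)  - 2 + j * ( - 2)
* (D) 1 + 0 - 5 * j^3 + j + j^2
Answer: B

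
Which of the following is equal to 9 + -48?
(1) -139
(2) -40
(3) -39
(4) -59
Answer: 3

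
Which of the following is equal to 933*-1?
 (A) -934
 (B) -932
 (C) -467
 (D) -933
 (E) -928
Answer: D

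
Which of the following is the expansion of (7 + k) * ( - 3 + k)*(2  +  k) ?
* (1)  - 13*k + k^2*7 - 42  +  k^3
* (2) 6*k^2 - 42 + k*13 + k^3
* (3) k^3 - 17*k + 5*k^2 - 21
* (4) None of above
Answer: 4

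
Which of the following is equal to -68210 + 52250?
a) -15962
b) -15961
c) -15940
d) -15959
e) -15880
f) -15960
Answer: f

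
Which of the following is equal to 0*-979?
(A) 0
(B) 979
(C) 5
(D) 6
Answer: A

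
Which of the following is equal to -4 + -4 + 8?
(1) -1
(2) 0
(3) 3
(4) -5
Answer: 2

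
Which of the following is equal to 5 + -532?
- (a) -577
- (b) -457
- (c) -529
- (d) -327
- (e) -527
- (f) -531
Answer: e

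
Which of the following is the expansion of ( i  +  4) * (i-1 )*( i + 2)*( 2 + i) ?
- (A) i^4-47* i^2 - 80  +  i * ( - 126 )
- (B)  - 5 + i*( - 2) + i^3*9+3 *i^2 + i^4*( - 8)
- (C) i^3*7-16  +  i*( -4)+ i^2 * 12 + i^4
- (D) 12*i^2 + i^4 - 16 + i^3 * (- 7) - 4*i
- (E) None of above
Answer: C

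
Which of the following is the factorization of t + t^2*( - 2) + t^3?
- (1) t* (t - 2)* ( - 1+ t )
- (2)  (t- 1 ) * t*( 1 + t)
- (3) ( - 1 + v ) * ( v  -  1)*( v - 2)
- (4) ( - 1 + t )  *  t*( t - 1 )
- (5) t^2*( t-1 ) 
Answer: 4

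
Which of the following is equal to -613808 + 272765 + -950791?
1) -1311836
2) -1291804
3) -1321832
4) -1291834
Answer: 4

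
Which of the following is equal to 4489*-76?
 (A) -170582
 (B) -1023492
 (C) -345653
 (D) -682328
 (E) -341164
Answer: E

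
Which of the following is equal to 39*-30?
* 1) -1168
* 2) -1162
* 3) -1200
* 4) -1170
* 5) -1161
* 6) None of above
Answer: 4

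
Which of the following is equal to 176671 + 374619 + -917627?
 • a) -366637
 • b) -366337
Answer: b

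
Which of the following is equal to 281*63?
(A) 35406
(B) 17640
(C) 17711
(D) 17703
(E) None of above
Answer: D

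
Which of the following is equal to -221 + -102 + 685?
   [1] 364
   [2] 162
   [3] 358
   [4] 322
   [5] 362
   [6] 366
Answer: 5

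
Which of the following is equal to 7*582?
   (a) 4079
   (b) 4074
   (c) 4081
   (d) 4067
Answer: b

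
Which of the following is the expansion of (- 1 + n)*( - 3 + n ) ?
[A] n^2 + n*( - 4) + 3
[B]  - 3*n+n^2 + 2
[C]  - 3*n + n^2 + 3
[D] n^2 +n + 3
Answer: A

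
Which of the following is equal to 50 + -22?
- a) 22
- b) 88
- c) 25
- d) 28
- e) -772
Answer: d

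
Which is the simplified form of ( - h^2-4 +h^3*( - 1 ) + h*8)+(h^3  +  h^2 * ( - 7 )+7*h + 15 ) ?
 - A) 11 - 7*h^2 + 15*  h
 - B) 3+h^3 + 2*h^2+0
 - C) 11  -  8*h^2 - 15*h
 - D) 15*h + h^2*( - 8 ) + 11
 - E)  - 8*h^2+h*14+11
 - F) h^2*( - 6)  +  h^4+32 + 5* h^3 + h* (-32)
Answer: D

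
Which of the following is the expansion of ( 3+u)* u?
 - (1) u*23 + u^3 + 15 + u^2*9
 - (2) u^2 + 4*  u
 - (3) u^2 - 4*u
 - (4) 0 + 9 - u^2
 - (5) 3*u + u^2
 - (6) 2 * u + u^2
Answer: 5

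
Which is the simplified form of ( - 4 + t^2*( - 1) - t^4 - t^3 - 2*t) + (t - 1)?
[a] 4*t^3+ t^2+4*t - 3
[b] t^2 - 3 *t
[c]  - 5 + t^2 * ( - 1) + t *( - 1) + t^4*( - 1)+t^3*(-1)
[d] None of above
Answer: c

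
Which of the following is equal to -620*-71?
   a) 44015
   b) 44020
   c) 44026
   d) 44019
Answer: b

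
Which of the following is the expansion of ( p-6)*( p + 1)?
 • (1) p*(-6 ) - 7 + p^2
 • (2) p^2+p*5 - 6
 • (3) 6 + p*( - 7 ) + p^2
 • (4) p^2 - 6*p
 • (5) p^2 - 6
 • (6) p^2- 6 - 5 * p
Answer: 6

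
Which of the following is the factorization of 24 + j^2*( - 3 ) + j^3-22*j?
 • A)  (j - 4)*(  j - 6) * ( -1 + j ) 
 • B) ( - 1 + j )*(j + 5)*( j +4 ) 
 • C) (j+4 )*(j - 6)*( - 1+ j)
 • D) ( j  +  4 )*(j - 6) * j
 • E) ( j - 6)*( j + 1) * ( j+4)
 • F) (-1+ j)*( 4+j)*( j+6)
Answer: C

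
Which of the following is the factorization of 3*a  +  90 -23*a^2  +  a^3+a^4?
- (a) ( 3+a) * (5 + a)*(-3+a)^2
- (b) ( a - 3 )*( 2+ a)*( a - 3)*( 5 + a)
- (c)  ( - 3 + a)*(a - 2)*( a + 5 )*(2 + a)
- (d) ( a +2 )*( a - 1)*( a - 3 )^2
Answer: b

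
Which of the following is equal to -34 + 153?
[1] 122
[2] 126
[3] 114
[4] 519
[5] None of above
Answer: 5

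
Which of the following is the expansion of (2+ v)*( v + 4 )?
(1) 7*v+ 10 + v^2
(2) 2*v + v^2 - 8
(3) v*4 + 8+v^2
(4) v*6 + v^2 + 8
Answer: 4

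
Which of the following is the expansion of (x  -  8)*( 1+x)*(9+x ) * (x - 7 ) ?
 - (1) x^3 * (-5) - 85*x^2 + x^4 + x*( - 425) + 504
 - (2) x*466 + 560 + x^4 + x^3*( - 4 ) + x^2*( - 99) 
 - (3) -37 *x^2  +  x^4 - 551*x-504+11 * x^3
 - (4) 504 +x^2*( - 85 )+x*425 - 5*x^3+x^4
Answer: 4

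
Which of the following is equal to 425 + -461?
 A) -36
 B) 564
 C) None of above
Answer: A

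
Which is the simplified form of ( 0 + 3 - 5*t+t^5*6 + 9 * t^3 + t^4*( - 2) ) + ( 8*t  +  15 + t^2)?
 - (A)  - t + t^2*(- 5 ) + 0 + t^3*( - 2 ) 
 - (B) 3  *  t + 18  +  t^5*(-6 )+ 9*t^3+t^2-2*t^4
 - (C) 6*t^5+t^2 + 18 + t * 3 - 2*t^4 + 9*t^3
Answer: C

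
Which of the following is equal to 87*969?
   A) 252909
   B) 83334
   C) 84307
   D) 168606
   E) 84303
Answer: E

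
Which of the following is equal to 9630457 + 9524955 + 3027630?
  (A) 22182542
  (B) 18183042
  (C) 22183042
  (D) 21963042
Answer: C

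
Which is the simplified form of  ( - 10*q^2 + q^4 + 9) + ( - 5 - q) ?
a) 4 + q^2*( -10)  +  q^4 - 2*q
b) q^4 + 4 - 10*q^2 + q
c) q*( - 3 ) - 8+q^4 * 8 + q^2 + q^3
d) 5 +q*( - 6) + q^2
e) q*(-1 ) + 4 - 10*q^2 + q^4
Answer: e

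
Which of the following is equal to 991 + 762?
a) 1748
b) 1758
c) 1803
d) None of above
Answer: d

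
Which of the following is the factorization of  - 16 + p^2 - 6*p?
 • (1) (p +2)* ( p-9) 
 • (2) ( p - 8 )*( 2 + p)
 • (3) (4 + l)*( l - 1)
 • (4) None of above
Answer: 2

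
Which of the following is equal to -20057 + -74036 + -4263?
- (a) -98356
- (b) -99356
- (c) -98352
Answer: a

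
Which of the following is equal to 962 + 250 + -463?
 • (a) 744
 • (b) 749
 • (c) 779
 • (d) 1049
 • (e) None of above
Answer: b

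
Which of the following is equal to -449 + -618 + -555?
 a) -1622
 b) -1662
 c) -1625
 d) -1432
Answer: a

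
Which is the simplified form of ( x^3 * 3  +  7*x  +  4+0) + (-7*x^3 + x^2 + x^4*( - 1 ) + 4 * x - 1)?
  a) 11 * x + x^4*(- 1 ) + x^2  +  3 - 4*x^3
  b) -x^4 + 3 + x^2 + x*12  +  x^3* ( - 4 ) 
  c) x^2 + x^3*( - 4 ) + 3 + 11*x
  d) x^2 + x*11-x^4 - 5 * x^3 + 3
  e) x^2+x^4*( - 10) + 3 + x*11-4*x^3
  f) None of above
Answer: a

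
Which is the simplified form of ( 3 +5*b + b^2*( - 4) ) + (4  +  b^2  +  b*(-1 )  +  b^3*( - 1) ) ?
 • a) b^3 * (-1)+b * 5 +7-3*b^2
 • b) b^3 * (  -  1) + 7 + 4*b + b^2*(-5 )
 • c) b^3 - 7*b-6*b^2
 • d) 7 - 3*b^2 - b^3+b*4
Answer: d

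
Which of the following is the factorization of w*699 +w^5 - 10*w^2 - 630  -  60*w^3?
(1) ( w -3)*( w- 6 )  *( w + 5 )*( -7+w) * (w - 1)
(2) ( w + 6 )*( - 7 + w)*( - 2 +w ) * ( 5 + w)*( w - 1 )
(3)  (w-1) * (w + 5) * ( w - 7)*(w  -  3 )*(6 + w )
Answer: 3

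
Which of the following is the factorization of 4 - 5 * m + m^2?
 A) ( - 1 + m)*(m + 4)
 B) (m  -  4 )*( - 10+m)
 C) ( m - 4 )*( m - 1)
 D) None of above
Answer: C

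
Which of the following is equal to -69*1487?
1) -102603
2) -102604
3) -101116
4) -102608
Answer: 1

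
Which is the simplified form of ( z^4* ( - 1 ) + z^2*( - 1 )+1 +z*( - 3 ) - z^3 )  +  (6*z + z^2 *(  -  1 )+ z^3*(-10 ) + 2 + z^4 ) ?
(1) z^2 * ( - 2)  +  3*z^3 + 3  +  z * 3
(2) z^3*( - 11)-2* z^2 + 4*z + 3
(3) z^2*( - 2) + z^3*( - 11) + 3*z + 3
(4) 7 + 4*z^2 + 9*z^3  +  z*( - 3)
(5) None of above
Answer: 3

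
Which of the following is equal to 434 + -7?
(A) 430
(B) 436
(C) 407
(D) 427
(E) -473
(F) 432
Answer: D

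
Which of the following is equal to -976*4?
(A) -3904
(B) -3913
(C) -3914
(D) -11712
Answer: A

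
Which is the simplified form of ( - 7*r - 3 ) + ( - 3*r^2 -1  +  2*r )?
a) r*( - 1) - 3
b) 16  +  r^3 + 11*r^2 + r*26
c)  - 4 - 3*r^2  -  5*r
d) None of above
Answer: c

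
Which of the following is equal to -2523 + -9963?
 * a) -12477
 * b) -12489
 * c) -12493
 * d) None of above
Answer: d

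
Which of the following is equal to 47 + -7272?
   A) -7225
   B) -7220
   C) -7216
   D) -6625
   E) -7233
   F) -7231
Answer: A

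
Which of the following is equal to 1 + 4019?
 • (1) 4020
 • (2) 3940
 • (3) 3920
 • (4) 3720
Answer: 1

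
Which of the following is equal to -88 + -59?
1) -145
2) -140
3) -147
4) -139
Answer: 3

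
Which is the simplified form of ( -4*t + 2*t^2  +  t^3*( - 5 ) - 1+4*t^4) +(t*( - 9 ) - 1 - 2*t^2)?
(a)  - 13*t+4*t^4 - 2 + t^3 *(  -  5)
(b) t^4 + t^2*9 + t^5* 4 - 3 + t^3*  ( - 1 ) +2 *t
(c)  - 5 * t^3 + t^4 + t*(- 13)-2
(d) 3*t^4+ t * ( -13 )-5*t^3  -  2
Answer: a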